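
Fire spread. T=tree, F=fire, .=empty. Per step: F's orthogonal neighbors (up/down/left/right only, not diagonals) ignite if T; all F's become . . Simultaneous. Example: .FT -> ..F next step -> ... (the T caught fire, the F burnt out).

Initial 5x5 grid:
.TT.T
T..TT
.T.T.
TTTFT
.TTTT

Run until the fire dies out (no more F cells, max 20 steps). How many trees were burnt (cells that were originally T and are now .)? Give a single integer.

Step 1: +4 fires, +1 burnt (F count now 4)
Step 2: +4 fires, +4 burnt (F count now 4)
Step 3: +4 fires, +4 burnt (F count now 4)
Step 4: +1 fires, +4 burnt (F count now 1)
Step 5: +0 fires, +1 burnt (F count now 0)
Fire out after step 5
Initially T: 16, now '.': 22
Total burnt (originally-T cells now '.'): 13

Answer: 13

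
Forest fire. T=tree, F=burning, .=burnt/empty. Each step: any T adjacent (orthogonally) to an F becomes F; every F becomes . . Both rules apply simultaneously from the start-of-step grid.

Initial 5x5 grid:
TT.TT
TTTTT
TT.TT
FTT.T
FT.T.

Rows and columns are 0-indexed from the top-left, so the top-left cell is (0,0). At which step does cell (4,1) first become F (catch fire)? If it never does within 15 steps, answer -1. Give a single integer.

Step 1: cell (4,1)='F' (+3 fires, +2 burnt)
  -> target ignites at step 1
Step 2: cell (4,1)='.' (+3 fires, +3 burnt)
Step 3: cell (4,1)='.' (+2 fires, +3 burnt)
Step 4: cell (4,1)='.' (+2 fires, +2 burnt)
Step 5: cell (4,1)='.' (+1 fires, +2 burnt)
Step 6: cell (4,1)='.' (+3 fires, +1 burnt)
Step 7: cell (4,1)='.' (+2 fires, +3 burnt)
Step 8: cell (4,1)='.' (+1 fires, +2 burnt)
Step 9: cell (4,1)='.' (+0 fires, +1 burnt)
  fire out at step 9

1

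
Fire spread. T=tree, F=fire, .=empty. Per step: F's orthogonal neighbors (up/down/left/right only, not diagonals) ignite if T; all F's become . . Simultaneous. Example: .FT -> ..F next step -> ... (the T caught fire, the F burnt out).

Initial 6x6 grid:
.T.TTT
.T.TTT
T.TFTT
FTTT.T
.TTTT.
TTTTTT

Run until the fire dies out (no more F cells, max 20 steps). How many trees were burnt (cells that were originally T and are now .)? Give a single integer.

Answer: 24

Derivation:
Step 1: +6 fires, +2 burnt (F count now 6)
Step 2: +6 fires, +6 burnt (F count now 6)
Step 3: +7 fires, +6 burnt (F count now 7)
Step 4: +4 fires, +7 burnt (F count now 4)
Step 5: +1 fires, +4 burnt (F count now 1)
Step 6: +0 fires, +1 burnt (F count now 0)
Fire out after step 6
Initially T: 26, now '.': 34
Total burnt (originally-T cells now '.'): 24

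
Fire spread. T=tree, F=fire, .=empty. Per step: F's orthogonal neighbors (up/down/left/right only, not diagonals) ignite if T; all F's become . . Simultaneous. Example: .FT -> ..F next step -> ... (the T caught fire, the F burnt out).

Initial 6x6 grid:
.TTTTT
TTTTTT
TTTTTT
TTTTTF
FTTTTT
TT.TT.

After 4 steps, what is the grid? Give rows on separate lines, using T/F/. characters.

Step 1: 6 trees catch fire, 2 burn out
  .TTTTT
  TTTTTT
  TTTTTF
  FTTTF.
  .FTTTF
  FT.TT.
Step 2: 8 trees catch fire, 6 burn out
  .TTTTT
  TTTTTF
  FTTTF.
  .FTF..
  ..FTF.
  .F.TT.
Step 3: 8 trees catch fire, 8 burn out
  .TTTTF
  FTTTF.
  .FTF..
  ..F...
  ...F..
  ...TF.
Step 4: 5 trees catch fire, 8 burn out
  .TTTF.
  .FTF..
  ..F...
  ......
  ......
  ...F..

.TTTF.
.FTF..
..F...
......
......
...F..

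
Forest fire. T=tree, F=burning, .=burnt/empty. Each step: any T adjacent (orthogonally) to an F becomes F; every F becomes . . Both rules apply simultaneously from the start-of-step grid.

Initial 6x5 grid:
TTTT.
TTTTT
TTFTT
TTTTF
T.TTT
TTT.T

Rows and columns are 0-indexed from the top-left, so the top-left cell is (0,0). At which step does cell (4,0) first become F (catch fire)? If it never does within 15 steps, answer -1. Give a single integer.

Step 1: cell (4,0)='T' (+7 fires, +2 burnt)
Step 2: cell (4,0)='T' (+9 fires, +7 burnt)
Step 3: cell (4,0)='T' (+5 fires, +9 burnt)
Step 4: cell (4,0)='F' (+3 fires, +5 burnt)
  -> target ignites at step 4
Step 5: cell (4,0)='.' (+1 fires, +3 burnt)
Step 6: cell (4,0)='.' (+0 fires, +1 burnt)
  fire out at step 6

4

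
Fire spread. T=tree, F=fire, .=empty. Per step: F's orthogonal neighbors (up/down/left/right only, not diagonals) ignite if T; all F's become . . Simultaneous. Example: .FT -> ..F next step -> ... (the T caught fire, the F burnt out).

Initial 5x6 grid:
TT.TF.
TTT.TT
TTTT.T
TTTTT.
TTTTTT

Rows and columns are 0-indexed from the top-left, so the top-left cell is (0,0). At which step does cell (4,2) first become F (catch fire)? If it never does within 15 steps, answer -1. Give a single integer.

Step 1: cell (4,2)='T' (+2 fires, +1 burnt)
Step 2: cell (4,2)='T' (+1 fires, +2 burnt)
Step 3: cell (4,2)='T' (+1 fires, +1 burnt)
Step 4: cell (4,2)='T' (+0 fires, +1 burnt)
  fire out at step 4
Target never catches fire within 15 steps

-1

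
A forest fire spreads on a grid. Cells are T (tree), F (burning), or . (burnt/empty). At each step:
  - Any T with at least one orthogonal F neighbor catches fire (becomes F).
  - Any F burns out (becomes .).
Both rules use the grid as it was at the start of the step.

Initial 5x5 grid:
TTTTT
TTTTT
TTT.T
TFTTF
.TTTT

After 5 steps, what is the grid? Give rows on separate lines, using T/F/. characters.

Step 1: 7 trees catch fire, 2 burn out
  TTTTT
  TTTTT
  TFT.F
  F.FF.
  .FTTF
Step 2: 6 trees catch fire, 7 burn out
  TTTTT
  TFTTF
  F.F..
  .....
  ..FF.
Step 3: 5 trees catch fire, 6 burn out
  TFTTF
  F.FF.
  .....
  .....
  .....
Step 4: 3 trees catch fire, 5 burn out
  F.FF.
  .....
  .....
  .....
  .....
Step 5: 0 trees catch fire, 3 burn out
  .....
  .....
  .....
  .....
  .....

.....
.....
.....
.....
.....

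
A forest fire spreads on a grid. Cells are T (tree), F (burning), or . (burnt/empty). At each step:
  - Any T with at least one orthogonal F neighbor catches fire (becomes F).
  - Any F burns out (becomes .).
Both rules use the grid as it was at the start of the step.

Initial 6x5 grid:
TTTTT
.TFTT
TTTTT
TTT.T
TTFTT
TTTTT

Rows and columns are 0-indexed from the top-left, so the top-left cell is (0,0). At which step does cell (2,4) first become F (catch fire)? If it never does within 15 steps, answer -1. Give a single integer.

Step 1: cell (2,4)='T' (+8 fires, +2 burnt)
Step 2: cell (2,4)='T' (+10 fires, +8 burnt)
Step 3: cell (2,4)='F' (+8 fires, +10 burnt)
  -> target ignites at step 3
Step 4: cell (2,4)='.' (+0 fires, +8 burnt)
  fire out at step 4

3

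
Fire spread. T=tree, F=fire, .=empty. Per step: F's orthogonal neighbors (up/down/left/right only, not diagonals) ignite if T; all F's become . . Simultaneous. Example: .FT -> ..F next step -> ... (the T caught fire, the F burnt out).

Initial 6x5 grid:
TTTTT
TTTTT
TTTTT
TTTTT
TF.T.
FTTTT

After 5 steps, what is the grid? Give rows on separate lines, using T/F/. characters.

Step 1: 3 trees catch fire, 2 burn out
  TTTTT
  TTTTT
  TTTTT
  TFTTT
  F..T.
  .FTTT
Step 2: 4 trees catch fire, 3 burn out
  TTTTT
  TTTTT
  TFTTT
  F.FTT
  ...T.
  ..FTT
Step 3: 5 trees catch fire, 4 burn out
  TTTTT
  TFTTT
  F.FTT
  ...FT
  ...T.
  ...FT
Step 4: 7 trees catch fire, 5 burn out
  TFTTT
  F.FTT
  ...FT
  ....F
  ...F.
  ....F
Step 5: 4 trees catch fire, 7 burn out
  F.FTT
  ...FT
  ....F
  .....
  .....
  .....

F.FTT
...FT
....F
.....
.....
.....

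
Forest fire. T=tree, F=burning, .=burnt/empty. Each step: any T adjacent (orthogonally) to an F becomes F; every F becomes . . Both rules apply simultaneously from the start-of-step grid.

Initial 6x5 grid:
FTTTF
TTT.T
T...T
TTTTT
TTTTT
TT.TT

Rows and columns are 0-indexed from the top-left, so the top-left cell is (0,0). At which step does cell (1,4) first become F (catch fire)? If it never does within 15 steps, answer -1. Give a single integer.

Step 1: cell (1,4)='F' (+4 fires, +2 burnt)
  -> target ignites at step 1
Step 2: cell (1,4)='.' (+4 fires, +4 burnt)
Step 3: cell (1,4)='.' (+3 fires, +4 burnt)
Step 4: cell (1,4)='.' (+4 fires, +3 burnt)
Step 5: cell (1,4)='.' (+5 fires, +4 burnt)
Step 6: cell (1,4)='.' (+3 fires, +5 burnt)
Step 7: cell (1,4)='.' (+0 fires, +3 burnt)
  fire out at step 7

1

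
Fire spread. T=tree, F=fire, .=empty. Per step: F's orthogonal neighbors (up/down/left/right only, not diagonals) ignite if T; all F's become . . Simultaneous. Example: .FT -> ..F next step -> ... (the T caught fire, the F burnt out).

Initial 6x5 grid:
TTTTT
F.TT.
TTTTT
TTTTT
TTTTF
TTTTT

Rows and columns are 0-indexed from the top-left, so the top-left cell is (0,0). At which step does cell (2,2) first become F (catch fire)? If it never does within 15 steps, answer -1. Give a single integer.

Step 1: cell (2,2)='T' (+5 fires, +2 burnt)
Step 2: cell (2,2)='T' (+7 fires, +5 burnt)
Step 3: cell (2,2)='F' (+8 fires, +7 burnt)
  -> target ignites at step 3
Step 4: cell (2,2)='.' (+5 fires, +8 burnt)
Step 5: cell (2,2)='.' (+1 fires, +5 burnt)
Step 6: cell (2,2)='.' (+0 fires, +1 burnt)
  fire out at step 6

3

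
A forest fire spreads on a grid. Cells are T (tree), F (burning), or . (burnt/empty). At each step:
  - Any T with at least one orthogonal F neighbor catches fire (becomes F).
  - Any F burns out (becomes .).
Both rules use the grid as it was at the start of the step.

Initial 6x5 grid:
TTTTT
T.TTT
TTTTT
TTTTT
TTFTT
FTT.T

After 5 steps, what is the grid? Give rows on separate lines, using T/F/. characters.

Step 1: 6 trees catch fire, 2 burn out
  TTTTT
  T.TTT
  TTTTT
  TTFTT
  FF.FT
  .FF.T
Step 2: 5 trees catch fire, 6 burn out
  TTTTT
  T.TTT
  TTFTT
  FF.FT
  ....F
  ....T
Step 3: 6 trees catch fire, 5 burn out
  TTTTT
  T.FTT
  FF.FT
  ....F
  .....
  ....F
Step 4: 4 trees catch fire, 6 burn out
  TTFTT
  F..FT
  ....F
  .....
  .....
  .....
Step 5: 4 trees catch fire, 4 burn out
  FF.FT
  ....F
  .....
  .....
  .....
  .....

FF.FT
....F
.....
.....
.....
.....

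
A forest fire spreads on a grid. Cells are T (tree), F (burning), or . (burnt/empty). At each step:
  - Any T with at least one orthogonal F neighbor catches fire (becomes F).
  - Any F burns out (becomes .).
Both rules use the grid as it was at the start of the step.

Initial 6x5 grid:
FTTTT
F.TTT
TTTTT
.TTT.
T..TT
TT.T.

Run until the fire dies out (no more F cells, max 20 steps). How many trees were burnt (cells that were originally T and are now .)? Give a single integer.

Answer: 18

Derivation:
Step 1: +2 fires, +2 burnt (F count now 2)
Step 2: +2 fires, +2 burnt (F count now 2)
Step 3: +4 fires, +2 burnt (F count now 4)
Step 4: +4 fires, +4 burnt (F count now 4)
Step 5: +3 fires, +4 burnt (F count now 3)
Step 6: +1 fires, +3 burnt (F count now 1)
Step 7: +2 fires, +1 burnt (F count now 2)
Step 8: +0 fires, +2 burnt (F count now 0)
Fire out after step 8
Initially T: 21, now '.': 27
Total burnt (originally-T cells now '.'): 18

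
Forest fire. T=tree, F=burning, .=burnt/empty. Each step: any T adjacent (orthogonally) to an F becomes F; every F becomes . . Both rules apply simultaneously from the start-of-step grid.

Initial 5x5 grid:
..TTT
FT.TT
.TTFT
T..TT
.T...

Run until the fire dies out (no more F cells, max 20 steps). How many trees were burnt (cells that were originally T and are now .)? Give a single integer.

Step 1: +5 fires, +2 burnt (F count now 5)
Step 2: +4 fires, +5 burnt (F count now 4)
Step 3: +2 fires, +4 burnt (F count now 2)
Step 4: +0 fires, +2 burnt (F count now 0)
Fire out after step 4
Initially T: 13, now '.': 23
Total burnt (originally-T cells now '.'): 11

Answer: 11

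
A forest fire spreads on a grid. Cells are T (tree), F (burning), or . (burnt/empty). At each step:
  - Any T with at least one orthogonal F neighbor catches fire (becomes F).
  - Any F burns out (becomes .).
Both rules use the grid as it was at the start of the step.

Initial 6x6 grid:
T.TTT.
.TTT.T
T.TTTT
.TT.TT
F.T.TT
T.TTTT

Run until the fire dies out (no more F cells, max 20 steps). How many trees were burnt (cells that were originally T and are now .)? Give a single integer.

Answer: 1

Derivation:
Step 1: +1 fires, +1 burnt (F count now 1)
Step 2: +0 fires, +1 burnt (F count now 0)
Fire out after step 2
Initially T: 25, now '.': 12
Total burnt (originally-T cells now '.'): 1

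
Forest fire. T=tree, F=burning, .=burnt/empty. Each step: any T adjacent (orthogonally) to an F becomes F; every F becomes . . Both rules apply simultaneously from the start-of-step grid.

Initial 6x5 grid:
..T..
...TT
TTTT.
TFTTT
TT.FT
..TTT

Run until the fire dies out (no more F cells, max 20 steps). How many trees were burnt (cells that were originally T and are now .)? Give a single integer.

Answer: 16

Derivation:
Step 1: +7 fires, +2 burnt (F count now 7)
Step 2: +7 fires, +7 burnt (F count now 7)
Step 3: +1 fires, +7 burnt (F count now 1)
Step 4: +1 fires, +1 burnt (F count now 1)
Step 5: +0 fires, +1 burnt (F count now 0)
Fire out after step 5
Initially T: 17, now '.': 29
Total burnt (originally-T cells now '.'): 16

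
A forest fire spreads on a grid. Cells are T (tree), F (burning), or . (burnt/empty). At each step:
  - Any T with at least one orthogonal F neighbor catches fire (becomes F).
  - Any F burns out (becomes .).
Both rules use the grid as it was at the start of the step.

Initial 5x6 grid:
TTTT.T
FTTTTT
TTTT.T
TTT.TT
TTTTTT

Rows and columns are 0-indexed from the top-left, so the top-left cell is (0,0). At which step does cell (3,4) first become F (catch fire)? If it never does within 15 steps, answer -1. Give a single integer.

Step 1: cell (3,4)='T' (+3 fires, +1 burnt)
Step 2: cell (3,4)='T' (+4 fires, +3 burnt)
Step 3: cell (3,4)='T' (+5 fires, +4 burnt)
Step 4: cell (3,4)='T' (+5 fires, +5 burnt)
Step 5: cell (3,4)='T' (+2 fires, +5 burnt)
Step 6: cell (3,4)='T' (+3 fires, +2 burnt)
Step 7: cell (3,4)='T' (+2 fires, +3 burnt)
Step 8: cell (3,4)='F' (+2 fires, +2 burnt)
  -> target ignites at step 8
Step 9: cell (3,4)='.' (+0 fires, +2 burnt)
  fire out at step 9

8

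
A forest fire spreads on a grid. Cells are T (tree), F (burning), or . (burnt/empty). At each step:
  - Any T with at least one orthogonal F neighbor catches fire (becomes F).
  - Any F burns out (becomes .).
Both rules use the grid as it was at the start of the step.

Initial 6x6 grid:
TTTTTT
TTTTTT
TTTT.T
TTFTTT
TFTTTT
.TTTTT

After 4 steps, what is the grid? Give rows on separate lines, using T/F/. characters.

Step 1: 6 trees catch fire, 2 burn out
  TTTTTT
  TTTTTT
  TTFT.T
  TF.FTT
  F.FTTT
  .FTTTT
Step 2: 7 trees catch fire, 6 burn out
  TTTTTT
  TTFTTT
  TF.F.T
  F...FT
  ...FTT
  ..FTTT
Step 3: 7 trees catch fire, 7 burn out
  TTFTTT
  TF.FTT
  F....T
  .....F
  ....FT
  ...FTT
Step 4: 7 trees catch fire, 7 burn out
  TF.FTT
  F...FT
  .....F
  ......
  .....F
  ....FT

TF.FTT
F...FT
.....F
......
.....F
....FT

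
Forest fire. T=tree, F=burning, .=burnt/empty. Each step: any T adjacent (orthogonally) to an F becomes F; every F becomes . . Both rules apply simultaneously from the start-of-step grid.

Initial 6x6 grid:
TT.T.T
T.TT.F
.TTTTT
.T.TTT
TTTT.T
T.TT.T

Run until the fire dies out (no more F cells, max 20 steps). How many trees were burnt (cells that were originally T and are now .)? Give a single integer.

Step 1: +2 fires, +1 burnt (F count now 2)
Step 2: +2 fires, +2 burnt (F count now 2)
Step 3: +3 fires, +2 burnt (F count now 3)
Step 4: +4 fires, +3 burnt (F count now 4)
Step 5: +4 fires, +4 burnt (F count now 4)
Step 6: +3 fires, +4 burnt (F count now 3)
Step 7: +2 fires, +3 burnt (F count now 2)
Step 8: +1 fires, +2 burnt (F count now 1)
Step 9: +1 fires, +1 burnt (F count now 1)
Step 10: +0 fires, +1 burnt (F count now 0)
Fire out after step 10
Initially T: 25, now '.': 33
Total burnt (originally-T cells now '.'): 22

Answer: 22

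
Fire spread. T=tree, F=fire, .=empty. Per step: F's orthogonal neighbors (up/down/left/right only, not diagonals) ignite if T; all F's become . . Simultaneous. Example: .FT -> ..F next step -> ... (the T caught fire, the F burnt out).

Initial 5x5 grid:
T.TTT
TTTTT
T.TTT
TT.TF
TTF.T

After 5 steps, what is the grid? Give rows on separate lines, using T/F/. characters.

Step 1: 4 trees catch fire, 2 burn out
  T.TTT
  TTTTT
  T.TTF
  TT.F.
  TF..F
Step 2: 4 trees catch fire, 4 burn out
  T.TTT
  TTTTF
  T.TF.
  TF...
  F....
Step 3: 4 trees catch fire, 4 burn out
  T.TTF
  TTTF.
  T.F..
  F....
  .....
Step 4: 3 trees catch fire, 4 burn out
  T.TF.
  TTF..
  F....
  .....
  .....
Step 5: 3 trees catch fire, 3 burn out
  T.F..
  FF...
  .....
  .....
  .....

T.F..
FF...
.....
.....
.....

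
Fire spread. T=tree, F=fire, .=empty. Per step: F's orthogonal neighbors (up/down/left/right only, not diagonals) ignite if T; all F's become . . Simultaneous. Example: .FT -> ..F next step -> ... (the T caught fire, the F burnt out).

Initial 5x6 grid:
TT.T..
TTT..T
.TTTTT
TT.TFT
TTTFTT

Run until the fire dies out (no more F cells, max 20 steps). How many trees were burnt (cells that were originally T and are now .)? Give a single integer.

Answer: 20

Derivation:
Step 1: +5 fires, +2 burnt (F count now 5)
Step 2: +4 fires, +5 burnt (F count now 4)
Step 3: +4 fires, +4 burnt (F count now 4)
Step 4: +3 fires, +4 burnt (F count now 3)
Step 5: +1 fires, +3 burnt (F count now 1)
Step 6: +2 fires, +1 burnt (F count now 2)
Step 7: +1 fires, +2 burnt (F count now 1)
Step 8: +0 fires, +1 burnt (F count now 0)
Fire out after step 8
Initially T: 21, now '.': 29
Total burnt (originally-T cells now '.'): 20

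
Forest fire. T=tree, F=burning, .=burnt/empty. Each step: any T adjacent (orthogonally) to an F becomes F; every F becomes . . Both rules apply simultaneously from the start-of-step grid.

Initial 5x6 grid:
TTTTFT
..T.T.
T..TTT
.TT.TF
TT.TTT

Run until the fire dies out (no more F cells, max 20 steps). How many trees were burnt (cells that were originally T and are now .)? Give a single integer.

Answer: 14

Derivation:
Step 1: +6 fires, +2 burnt (F count now 6)
Step 2: +3 fires, +6 burnt (F count now 3)
Step 3: +4 fires, +3 burnt (F count now 4)
Step 4: +1 fires, +4 burnt (F count now 1)
Step 5: +0 fires, +1 burnt (F count now 0)
Fire out after step 5
Initially T: 19, now '.': 25
Total burnt (originally-T cells now '.'): 14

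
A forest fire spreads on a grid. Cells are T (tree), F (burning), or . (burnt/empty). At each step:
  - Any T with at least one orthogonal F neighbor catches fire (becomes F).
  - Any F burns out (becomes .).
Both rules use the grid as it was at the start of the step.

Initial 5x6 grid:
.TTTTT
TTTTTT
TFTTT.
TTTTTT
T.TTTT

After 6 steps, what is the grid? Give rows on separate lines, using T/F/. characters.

Step 1: 4 trees catch fire, 1 burn out
  .TTTTT
  TFTTTT
  F.FTT.
  TFTTTT
  T.TTTT
Step 2: 6 trees catch fire, 4 burn out
  .FTTTT
  F.FTTT
  ...FT.
  F.FTTT
  T.TTTT
Step 3: 6 trees catch fire, 6 burn out
  ..FTTT
  ...FTT
  ....F.
  ...FTT
  F.FTTT
Step 4: 4 trees catch fire, 6 burn out
  ...FTT
  ....FT
  ......
  ....FT
  ...FTT
Step 5: 4 trees catch fire, 4 burn out
  ....FT
  .....F
  ......
  .....F
  ....FT
Step 6: 2 trees catch fire, 4 burn out
  .....F
  ......
  ......
  ......
  .....F

.....F
......
......
......
.....F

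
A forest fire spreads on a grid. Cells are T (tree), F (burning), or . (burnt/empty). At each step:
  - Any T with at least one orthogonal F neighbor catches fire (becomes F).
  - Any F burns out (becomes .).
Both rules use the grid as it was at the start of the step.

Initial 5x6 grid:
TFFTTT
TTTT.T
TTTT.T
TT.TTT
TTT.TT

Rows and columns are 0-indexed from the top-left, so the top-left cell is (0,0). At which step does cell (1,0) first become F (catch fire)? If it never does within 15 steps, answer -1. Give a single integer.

Step 1: cell (1,0)='T' (+4 fires, +2 burnt)
Step 2: cell (1,0)='F' (+5 fires, +4 burnt)
  -> target ignites at step 2
Step 3: cell (1,0)='.' (+4 fires, +5 burnt)
Step 4: cell (1,0)='.' (+4 fires, +4 burnt)
Step 5: cell (1,0)='.' (+4 fires, +4 burnt)
Step 6: cell (1,0)='.' (+2 fires, +4 burnt)
Step 7: cell (1,0)='.' (+1 fires, +2 burnt)
Step 8: cell (1,0)='.' (+0 fires, +1 burnt)
  fire out at step 8

2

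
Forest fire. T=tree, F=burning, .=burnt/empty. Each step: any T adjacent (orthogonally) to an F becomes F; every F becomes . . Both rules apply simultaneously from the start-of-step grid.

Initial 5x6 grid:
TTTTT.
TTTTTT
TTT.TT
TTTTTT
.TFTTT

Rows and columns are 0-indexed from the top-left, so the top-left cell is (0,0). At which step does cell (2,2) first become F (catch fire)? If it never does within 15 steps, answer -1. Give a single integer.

Step 1: cell (2,2)='T' (+3 fires, +1 burnt)
Step 2: cell (2,2)='F' (+4 fires, +3 burnt)
  -> target ignites at step 2
Step 3: cell (2,2)='.' (+5 fires, +4 burnt)
Step 4: cell (2,2)='.' (+6 fires, +5 burnt)
Step 5: cell (2,2)='.' (+5 fires, +6 burnt)
Step 6: cell (2,2)='.' (+3 fires, +5 burnt)
Step 7: cell (2,2)='.' (+0 fires, +3 burnt)
  fire out at step 7

2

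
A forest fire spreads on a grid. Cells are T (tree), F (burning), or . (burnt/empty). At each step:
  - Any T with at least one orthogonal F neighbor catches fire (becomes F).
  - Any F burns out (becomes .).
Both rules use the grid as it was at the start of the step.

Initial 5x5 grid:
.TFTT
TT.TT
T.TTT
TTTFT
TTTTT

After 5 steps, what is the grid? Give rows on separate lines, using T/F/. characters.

Step 1: 6 trees catch fire, 2 burn out
  .F.FT
  TT.TT
  T.TFT
  TTF.F
  TTTFT
Step 2: 8 trees catch fire, 6 burn out
  ....F
  TF.FT
  T.F.F
  TF...
  TTF.F
Step 3: 4 trees catch fire, 8 burn out
  .....
  F...F
  T....
  F....
  TF...
Step 4: 2 trees catch fire, 4 burn out
  .....
  .....
  F....
  .....
  F....
Step 5: 0 trees catch fire, 2 burn out
  .....
  .....
  .....
  .....
  .....

.....
.....
.....
.....
.....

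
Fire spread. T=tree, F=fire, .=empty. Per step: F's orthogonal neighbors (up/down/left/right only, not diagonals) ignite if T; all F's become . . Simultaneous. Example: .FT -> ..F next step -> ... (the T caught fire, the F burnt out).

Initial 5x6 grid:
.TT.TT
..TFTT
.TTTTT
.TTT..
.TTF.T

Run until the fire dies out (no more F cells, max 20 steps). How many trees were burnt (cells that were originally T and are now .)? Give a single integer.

Answer: 17

Derivation:
Step 1: +5 fires, +2 burnt (F count now 5)
Step 2: +7 fires, +5 burnt (F count now 7)
Step 3: +5 fires, +7 burnt (F count now 5)
Step 4: +0 fires, +5 burnt (F count now 0)
Fire out after step 4
Initially T: 18, now '.': 29
Total burnt (originally-T cells now '.'): 17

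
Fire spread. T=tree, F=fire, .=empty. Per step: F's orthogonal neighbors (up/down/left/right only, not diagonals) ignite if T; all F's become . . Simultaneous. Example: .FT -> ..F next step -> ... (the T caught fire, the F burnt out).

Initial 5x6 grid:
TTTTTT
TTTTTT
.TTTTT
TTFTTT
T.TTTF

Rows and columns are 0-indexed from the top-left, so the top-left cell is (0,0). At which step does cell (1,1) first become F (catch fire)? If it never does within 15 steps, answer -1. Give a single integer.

Step 1: cell (1,1)='T' (+6 fires, +2 burnt)
Step 2: cell (1,1)='T' (+7 fires, +6 burnt)
Step 3: cell (1,1)='F' (+6 fires, +7 burnt)
  -> target ignites at step 3
Step 4: cell (1,1)='.' (+5 fires, +6 burnt)
Step 5: cell (1,1)='.' (+2 fires, +5 burnt)
Step 6: cell (1,1)='.' (+0 fires, +2 burnt)
  fire out at step 6

3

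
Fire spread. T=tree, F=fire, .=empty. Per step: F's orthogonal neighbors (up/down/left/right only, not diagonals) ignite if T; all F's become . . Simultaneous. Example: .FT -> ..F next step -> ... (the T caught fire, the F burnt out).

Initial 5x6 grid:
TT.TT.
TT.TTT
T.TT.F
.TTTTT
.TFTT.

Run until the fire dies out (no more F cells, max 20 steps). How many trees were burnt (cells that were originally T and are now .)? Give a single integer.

Step 1: +5 fires, +2 burnt (F count now 5)
Step 2: +6 fires, +5 burnt (F count now 6)
Step 3: +3 fires, +6 burnt (F count now 3)
Step 4: +1 fires, +3 burnt (F count now 1)
Step 5: +0 fires, +1 burnt (F count now 0)
Fire out after step 5
Initially T: 20, now '.': 25
Total burnt (originally-T cells now '.'): 15

Answer: 15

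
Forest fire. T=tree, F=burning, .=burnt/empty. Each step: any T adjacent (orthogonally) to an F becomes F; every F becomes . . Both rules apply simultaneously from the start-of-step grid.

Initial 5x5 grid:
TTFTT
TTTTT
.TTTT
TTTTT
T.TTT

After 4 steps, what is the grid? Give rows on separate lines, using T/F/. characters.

Step 1: 3 trees catch fire, 1 burn out
  TF.FT
  TTFTT
  .TTTT
  TTTTT
  T.TTT
Step 2: 5 trees catch fire, 3 burn out
  F...F
  TF.FT
  .TFTT
  TTTTT
  T.TTT
Step 3: 5 trees catch fire, 5 burn out
  .....
  F...F
  .F.FT
  TTFTT
  T.TTT
Step 4: 4 trees catch fire, 5 burn out
  .....
  .....
  ....F
  TF.FT
  T.FTT

.....
.....
....F
TF.FT
T.FTT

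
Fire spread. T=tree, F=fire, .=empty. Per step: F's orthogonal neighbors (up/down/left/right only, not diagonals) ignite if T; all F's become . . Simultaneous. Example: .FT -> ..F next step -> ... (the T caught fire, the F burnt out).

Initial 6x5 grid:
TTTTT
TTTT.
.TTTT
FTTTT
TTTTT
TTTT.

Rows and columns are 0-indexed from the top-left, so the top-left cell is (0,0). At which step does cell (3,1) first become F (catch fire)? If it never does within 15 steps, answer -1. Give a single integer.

Step 1: cell (3,1)='F' (+2 fires, +1 burnt)
  -> target ignites at step 1
Step 2: cell (3,1)='.' (+4 fires, +2 burnt)
Step 3: cell (3,1)='.' (+5 fires, +4 burnt)
Step 4: cell (3,1)='.' (+7 fires, +5 burnt)
Step 5: cell (3,1)='.' (+6 fires, +7 burnt)
Step 6: cell (3,1)='.' (+1 fires, +6 burnt)
Step 7: cell (3,1)='.' (+1 fires, +1 burnt)
Step 8: cell (3,1)='.' (+0 fires, +1 burnt)
  fire out at step 8

1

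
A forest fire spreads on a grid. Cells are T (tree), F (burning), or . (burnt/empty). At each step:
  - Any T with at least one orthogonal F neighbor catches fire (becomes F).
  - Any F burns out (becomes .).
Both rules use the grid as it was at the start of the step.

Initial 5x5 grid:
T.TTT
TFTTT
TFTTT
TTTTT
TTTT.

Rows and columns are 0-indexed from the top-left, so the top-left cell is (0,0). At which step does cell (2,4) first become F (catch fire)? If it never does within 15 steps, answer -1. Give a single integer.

Step 1: cell (2,4)='T' (+5 fires, +2 burnt)
Step 2: cell (2,4)='T' (+7 fires, +5 burnt)
Step 3: cell (2,4)='F' (+6 fires, +7 burnt)
  -> target ignites at step 3
Step 4: cell (2,4)='.' (+3 fires, +6 burnt)
Step 5: cell (2,4)='.' (+0 fires, +3 burnt)
  fire out at step 5

3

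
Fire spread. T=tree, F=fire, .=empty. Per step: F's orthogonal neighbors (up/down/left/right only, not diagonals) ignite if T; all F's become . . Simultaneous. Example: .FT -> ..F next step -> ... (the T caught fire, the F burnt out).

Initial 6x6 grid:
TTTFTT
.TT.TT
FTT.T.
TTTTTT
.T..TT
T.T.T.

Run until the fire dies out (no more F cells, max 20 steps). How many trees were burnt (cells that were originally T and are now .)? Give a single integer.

Step 1: +4 fires, +2 burnt (F count now 4)
Step 2: +7 fires, +4 burnt (F count now 7)
Step 3: +5 fires, +7 burnt (F count now 5)
Step 4: +2 fires, +5 burnt (F count now 2)
Step 5: +2 fires, +2 burnt (F count now 2)
Step 6: +2 fires, +2 burnt (F count now 2)
Step 7: +0 fires, +2 burnt (F count now 0)
Fire out after step 7
Initially T: 24, now '.': 34
Total burnt (originally-T cells now '.'): 22

Answer: 22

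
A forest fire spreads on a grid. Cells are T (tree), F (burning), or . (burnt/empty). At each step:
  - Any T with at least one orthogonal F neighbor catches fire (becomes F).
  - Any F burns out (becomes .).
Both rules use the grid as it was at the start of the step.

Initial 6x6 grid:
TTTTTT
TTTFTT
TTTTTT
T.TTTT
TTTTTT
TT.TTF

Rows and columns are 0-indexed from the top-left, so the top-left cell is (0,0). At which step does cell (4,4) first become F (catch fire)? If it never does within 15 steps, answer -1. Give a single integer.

Step 1: cell (4,4)='T' (+6 fires, +2 burnt)
Step 2: cell (4,4)='F' (+10 fires, +6 burnt)
  -> target ignites at step 2
Step 3: cell (4,4)='.' (+8 fires, +10 burnt)
Step 4: cell (4,4)='.' (+3 fires, +8 burnt)
Step 5: cell (4,4)='.' (+2 fires, +3 burnt)
Step 6: cell (4,4)='.' (+2 fires, +2 burnt)
Step 7: cell (4,4)='.' (+1 fires, +2 burnt)
Step 8: cell (4,4)='.' (+0 fires, +1 burnt)
  fire out at step 8

2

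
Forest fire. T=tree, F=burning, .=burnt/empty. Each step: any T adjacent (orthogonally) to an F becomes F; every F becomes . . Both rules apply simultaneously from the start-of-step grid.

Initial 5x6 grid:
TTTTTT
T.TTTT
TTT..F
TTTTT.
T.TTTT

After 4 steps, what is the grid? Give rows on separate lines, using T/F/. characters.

Step 1: 1 trees catch fire, 1 burn out
  TTTTTT
  T.TTTF
  TTT...
  TTTTT.
  T.TTTT
Step 2: 2 trees catch fire, 1 burn out
  TTTTTF
  T.TTF.
  TTT...
  TTTTT.
  T.TTTT
Step 3: 2 trees catch fire, 2 burn out
  TTTTF.
  T.TF..
  TTT...
  TTTTT.
  T.TTTT
Step 4: 2 trees catch fire, 2 burn out
  TTTF..
  T.F...
  TTT...
  TTTTT.
  T.TTTT

TTTF..
T.F...
TTT...
TTTTT.
T.TTTT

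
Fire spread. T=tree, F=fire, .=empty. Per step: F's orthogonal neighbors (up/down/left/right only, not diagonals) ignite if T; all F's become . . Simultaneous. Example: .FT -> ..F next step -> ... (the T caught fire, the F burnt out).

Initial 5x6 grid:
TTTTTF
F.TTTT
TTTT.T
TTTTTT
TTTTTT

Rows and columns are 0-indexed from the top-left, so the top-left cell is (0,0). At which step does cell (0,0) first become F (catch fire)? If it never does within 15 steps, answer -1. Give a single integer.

Step 1: cell (0,0)='F' (+4 fires, +2 burnt)
  -> target ignites at step 1
Step 2: cell (0,0)='.' (+6 fires, +4 burnt)
Step 3: cell (0,0)='.' (+6 fires, +6 burnt)
Step 4: cell (0,0)='.' (+6 fires, +6 burnt)
Step 5: cell (0,0)='.' (+3 fires, +6 burnt)
Step 6: cell (0,0)='.' (+1 fires, +3 burnt)
Step 7: cell (0,0)='.' (+0 fires, +1 burnt)
  fire out at step 7

1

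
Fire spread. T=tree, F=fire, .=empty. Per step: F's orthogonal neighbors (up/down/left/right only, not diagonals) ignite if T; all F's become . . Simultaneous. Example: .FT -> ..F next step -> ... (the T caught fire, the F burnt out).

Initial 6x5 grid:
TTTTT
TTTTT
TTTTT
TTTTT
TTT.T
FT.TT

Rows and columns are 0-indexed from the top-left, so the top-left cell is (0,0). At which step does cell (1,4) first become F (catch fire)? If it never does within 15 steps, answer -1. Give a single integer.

Step 1: cell (1,4)='T' (+2 fires, +1 burnt)
Step 2: cell (1,4)='T' (+2 fires, +2 burnt)
Step 3: cell (1,4)='T' (+3 fires, +2 burnt)
Step 4: cell (1,4)='T' (+3 fires, +3 burnt)
Step 5: cell (1,4)='T' (+4 fires, +3 burnt)
Step 6: cell (1,4)='T' (+4 fires, +4 burnt)
Step 7: cell (1,4)='T' (+4 fires, +4 burnt)
Step 8: cell (1,4)='F' (+3 fires, +4 burnt)
  -> target ignites at step 8
Step 9: cell (1,4)='.' (+2 fires, +3 burnt)
Step 10: cell (1,4)='.' (+0 fires, +2 burnt)
  fire out at step 10

8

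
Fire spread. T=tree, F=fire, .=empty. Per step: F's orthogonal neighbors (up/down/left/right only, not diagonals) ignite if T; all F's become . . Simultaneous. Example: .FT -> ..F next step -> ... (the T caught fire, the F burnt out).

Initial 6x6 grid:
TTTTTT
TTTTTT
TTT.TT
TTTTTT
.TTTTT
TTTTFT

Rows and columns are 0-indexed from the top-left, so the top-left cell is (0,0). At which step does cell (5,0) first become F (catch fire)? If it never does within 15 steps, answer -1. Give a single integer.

Step 1: cell (5,0)='T' (+3 fires, +1 burnt)
Step 2: cell (5,0)='T' (+4 fires, +3 burnt)
Step 3: cell (5,0)='T' (+5 fires, +4 burnt)
Step 4: cell (5,0)='F' (+5 fires, +5 burnt)
  -> target ignites at step 4
Step 5: cell (5,0)='.' (+5 fires, +5 burnt)
Step 6: cell (5,0)='.' (+5 fires, +5 burnt)
Step 7: cell (5,0)='.' (+3 fires, +5 burnt)
Step 8: cell (5,0)='.' (+2 fires, +3 burnt)
Step 9: cell (5,0)='.' (+1 fires, +2 burnt)
Step 10: cell (5,0)='.' (+0 fires, +1 burnt)
  fire out at step 10

4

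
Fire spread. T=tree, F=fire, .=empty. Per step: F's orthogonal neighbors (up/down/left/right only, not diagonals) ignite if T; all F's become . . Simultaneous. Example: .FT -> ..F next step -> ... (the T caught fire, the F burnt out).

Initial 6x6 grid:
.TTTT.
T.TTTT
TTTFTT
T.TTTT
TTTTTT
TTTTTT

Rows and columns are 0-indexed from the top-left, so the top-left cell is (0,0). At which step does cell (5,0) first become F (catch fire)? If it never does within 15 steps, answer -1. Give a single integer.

Step 1: cell (5,0)='T' (+4 fires, +1 burnt)
Step 2: cell (5,0)='T' (+8 fires, +4 burnt)
Step 3: cell (5,0)='T' (+8 fires, +8 burnt)
Step 4: cell (5,0)='T' (+7 fires, +8 burnt)
Step 5: cell (5,0)='T' (+3 fires, +7 burnt)
Step 6: cell (5,0)='F' (+1 fires, +3 burnt)
  -> target ignites at step 6
Step 7: cell (5,0)='.' (+0 fires, +1 burnt)
  fire out at step 7

6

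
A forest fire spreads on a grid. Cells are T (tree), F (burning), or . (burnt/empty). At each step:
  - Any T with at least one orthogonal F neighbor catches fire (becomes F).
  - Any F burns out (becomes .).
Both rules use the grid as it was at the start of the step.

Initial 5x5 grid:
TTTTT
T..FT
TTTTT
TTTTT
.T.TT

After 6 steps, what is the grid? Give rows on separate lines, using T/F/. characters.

Step 1: 3 trees catch fire, 1 burn out
  TTTFT
  T...F
  TTTFT
  TTTTT
  .T.TT
Step 2: 5 trees catch fire, 3 burn out
  TTF.F
  T....
  TTF.F
  TTTFT
  .T.TT
Step 3: 5 trees catch fire, 5 burn out
  TF...
  T....
  TF...
  TTF.F
  .T.FT
Step 4: 4 trees catch fire, 5 burn out
  F....
  T....
  F....
  TF...
  .T..F
Step 5: 3 trees catch fire, 4 burn out
  .....
  F....
  .....
  F....
  .F...
Step 6: 0 trees catch fire, 3 burn out
  .....
  .....
  .....
  .....
  .....

.....
.....
.....
.....
.....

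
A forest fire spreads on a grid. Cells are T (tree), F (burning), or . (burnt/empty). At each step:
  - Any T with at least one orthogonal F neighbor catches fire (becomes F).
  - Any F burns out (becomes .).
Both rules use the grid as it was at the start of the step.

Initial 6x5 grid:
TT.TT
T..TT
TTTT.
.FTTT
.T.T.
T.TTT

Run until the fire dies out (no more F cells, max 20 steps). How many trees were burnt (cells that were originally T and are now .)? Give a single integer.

Answer: 19

Derivation:
Step 1: +3 fires, +1 burnt (F count now 3)
Step 2: +3 fires, +3 burnt (F count now 3)
Step 3: +4 fires, +3 burnt (F count now 4)
Step 4: +3 fires, +4 burnt (F count now 3)
Step 5: +5 fires, +3 burnt (F count now 5)
Step 6: +1 fires, +5 burnt (F count now 1)
Step 7: +0 fires, +1 burnt (F count now 0)
Fire out after step 7
Initially T: 20, now '.': 29
Total burnt (originally-T cells now '.'): 19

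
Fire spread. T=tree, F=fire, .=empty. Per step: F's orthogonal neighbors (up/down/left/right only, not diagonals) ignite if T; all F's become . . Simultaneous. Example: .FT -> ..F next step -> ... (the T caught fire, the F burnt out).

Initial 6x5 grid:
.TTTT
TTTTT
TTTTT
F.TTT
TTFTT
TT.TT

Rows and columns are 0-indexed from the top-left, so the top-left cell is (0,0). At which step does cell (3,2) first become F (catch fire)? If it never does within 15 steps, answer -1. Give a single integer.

Step 1: cell (3,2)='F' (+5 fires, +2 burnt)
  -> target ignites at step 1
Step 2: cell (3,2)='.' (+8 fires, +5 burnt)
Step 3: cell (3,2)='.' (+5 fires, +8 burnt)
Step 4: cell (3,2)='.' (+4 fires, +5 burnt)
Step 5: cell (3,2)='.' (+2 fires, +4 burnt)
Step 6: cell (3,2)='.' (+1 fires, +2 burnt)
Step 7: cell (3,2)='.' (+0 fires, +1 burnt)
  fire out at step 7

1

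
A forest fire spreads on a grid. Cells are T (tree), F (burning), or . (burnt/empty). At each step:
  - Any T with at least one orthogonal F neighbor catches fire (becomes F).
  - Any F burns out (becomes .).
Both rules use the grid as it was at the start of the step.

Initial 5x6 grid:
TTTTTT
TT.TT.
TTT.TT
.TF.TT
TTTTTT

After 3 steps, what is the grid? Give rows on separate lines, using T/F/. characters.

Step 1: 3 trees catch fire, 1 burn out
  TTTTTT
  TT.TT.
  TTF.TT
  .F..TT
  TTFTTT
Step 2: 3 trees catch fire, 3 burn out
  TTTTTT
  TT.TT.
  TF..TT
  ....TT
  TF.FTT
Step 3: 4 trees catch fire, 3 burn out
  TTTTTT
  TF.TT.
  F...TT
  ....TT
  F...FT

TTTTTT
TF.TT.
F...TT
....TT
F...FT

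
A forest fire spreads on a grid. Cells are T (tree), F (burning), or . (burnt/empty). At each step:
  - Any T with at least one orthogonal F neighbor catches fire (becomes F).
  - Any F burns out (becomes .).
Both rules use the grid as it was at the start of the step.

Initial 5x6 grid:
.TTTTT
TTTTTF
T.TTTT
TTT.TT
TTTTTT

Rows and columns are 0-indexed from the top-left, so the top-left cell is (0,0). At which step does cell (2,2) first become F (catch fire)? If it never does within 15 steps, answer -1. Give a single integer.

Step 1: cell (2,2)='T' (+3 fires, +1 burnt)
Step 2: cell (2,2)='T' (+4 fires, +3 burnt)
Step 3: cell (2,2)='T' (+5 fires, +4 burnt)
Step 4: cell (2,2)='F' (+4 fires, +5 burnt)
  -> target ignites at step 4
Step 5: cell (2,2)='.' (+4 fires, +4 burnt)
Step 6: cell (2,2)='.' (+3 fires, +4 burnt)
Step 7: cell (2,2)='.' (+2 fires, +3 burnt)
Step 8: cell (2,2)='.' (+1 fires, +2 burnt)
Step 9: cell (2,2)='.' (+0 fires, +1 burnt)
  fire out at step 9

4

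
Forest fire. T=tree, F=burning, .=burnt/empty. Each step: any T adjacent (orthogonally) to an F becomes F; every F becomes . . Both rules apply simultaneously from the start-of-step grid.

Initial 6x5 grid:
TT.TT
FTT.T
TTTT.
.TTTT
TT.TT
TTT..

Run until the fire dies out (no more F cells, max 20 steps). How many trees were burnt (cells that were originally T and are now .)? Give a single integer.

Step 1: +3 fires, +1 burnt (F count now 3)
Step 2: +3 fires, +3 burnt (F count now 3)
Step 3: +2 fires, +3 burnt (F count now 2)
Step 4: +3 fires, +2 burnt (F count now 3)
Step 5: +3 fires, +3 burnt (F count now 3)
Step 6: +4 fires, +3 burnt (F count now 4)
Step 7: +1 fires, +4 burnt (F count now 1)
Step 8: +0 fires, +1 burnt (F count now 0)
Fire out after step 8
Initially T: 22, now '.': 27
Total burnt (originally-T cells now '.'): 19

Answer: 19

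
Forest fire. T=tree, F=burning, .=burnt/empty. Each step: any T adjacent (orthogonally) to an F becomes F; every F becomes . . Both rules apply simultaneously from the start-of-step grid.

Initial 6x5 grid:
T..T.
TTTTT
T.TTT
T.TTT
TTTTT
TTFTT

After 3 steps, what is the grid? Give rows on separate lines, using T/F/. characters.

Step 1: 3 trees catch fire, 1 burn out
  T..T.
  TTTTT
  T.TTT
  T.TTT
  TTFTT
  TF.FT
Step 2: 5 trees catch fire, 3 burn out
  T..T.
  TTTTT
  T.TTT
  T.FTT
  TF.FT
  F...F
Step 3: 4 trees catch fire, 5 burn out
  T..T.
  TTTTT
  T.FTT
  T..FT
  F...F
  .....

T..T.
TTTTT
T.FTT
T..FT
F...F
.....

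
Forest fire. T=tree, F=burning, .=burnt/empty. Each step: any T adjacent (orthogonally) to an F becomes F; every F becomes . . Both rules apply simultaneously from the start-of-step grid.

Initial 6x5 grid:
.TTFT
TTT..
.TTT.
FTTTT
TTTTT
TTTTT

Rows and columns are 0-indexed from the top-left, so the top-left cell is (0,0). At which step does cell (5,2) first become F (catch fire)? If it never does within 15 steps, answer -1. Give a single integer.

Step 1: cell (5,2)='T' (+4 fires, +2 burnt)
Step 2: cell (5,2)='T' (+6 fires, +4 burnt)
Step 3: cell (5,2)='T' (+5 fires, +6 burnt)
Step 4: cell (5,2)='F' (+5 fires, +5 burnt)
  -> target ignites at step 4
Step 5: cell (5,2)='.' (+2 fires, +5 burnt)
Step 6: cell (5,2)='.' (+1 fires, +2 burnt)
Step 7: cell (5,2)='.' (+0 fires, +1 burnt)
  fire out at step 7

4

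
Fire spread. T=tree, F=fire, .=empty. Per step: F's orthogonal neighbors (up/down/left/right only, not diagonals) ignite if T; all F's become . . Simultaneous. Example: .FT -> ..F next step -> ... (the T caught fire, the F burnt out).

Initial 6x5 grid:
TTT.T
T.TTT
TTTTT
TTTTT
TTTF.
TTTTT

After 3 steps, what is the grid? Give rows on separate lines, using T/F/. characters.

Step 1: 3 trees catch fire, 1 burn out
  TTT.T
  T.TTT
  TTTTT
  TTTFT
  TTF..
  TTTFT
Step 2: 6 trees catch fire, 3 burn out
  TTT.T
  T.TTT
  TTTFT
  TTF.F
  TF...
  TTF.F
Step 3: 6 trees catch fire, 6 burn out
  TTT.T
  T.TFT
  TTF.F
  TF...
  F....
  TF...

TTT.T
T.TFT
TTF.F
TF...
F....
TF...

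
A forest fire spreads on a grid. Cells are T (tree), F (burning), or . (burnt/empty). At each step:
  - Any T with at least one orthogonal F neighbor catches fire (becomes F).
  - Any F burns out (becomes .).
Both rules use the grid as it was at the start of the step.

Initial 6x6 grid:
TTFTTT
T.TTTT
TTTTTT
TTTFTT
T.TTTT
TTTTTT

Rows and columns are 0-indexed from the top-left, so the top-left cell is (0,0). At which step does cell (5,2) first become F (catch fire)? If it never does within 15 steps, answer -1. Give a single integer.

Step 1: cell (5,2)='T' (+7 fires, +2 burnt)
Step 2: cell (5,2)='T' (+10 fires, +7 burnt)
Step 3: cell (5,2)='F' (+9 fires, +10 burnt)
  -> target ignites at step 3
Step 4: cell (5,2)='.' (+5 fires, +9 burnt)
Step 5: cell (5,2)='.' (+1 fires, +5 burnt)
Step 6: cell (5,2)='.' (+0 fires, +1 burnt)
  fire out at step 6

3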